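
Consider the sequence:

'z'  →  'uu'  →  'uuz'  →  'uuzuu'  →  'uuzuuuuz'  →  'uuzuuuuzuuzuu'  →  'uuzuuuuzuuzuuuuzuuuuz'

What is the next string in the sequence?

uuzuuuuzuuzuuuuzuuuuzuuzuuuuzuuzuu

Each term (from the third on) is the previous term followed by the one before it: term 3 = uu·z = uuz.
So term 8 is uuzuuuuzuuzuuuuzuuuuz·uuzuuuuzuuzuu.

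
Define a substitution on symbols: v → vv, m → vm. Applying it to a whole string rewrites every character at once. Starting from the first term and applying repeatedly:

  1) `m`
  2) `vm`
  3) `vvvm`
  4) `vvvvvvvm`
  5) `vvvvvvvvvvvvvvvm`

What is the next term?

vvvvvvvvvvvvvvvvvvvvvvvvvvvvvvvm

Replace each of the 16 characters of vvvvvvvvvvvvvvvm in place — vv vv vv vv vv vv vv vv vv vv vv vv vv vv vv vm — and concatenate.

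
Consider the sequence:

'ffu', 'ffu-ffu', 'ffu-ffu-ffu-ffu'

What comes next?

Every step duplicates the string with '-' between the halves.
Doubling ffu-ffu-ffu-ffu with '-' between the halves:

ffu-ffu-ffu-ffu-ffu-ffu-ffu-ffu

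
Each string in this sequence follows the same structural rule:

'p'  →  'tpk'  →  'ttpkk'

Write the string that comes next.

Each term wraps the previous one in t on the left and k on the right.
One more step from ttpkk gives the answer.

tttpkkk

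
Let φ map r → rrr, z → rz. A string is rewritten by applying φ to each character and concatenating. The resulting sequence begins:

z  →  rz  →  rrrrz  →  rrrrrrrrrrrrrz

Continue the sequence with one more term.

Rewriting the 14 symbols of rrrrrrrrrrrrrz one by one yields rrr rrr rrr rrr rrr rrr rrr rrr rrr rrr rrr rrr rrr rz; concatenated:

rrrrrrrrrrrrrrrrrrrrrrrrrrrrrrrrrrrrrrrrz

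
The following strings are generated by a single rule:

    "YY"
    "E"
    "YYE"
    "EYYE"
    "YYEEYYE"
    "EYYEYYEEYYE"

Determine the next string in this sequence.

Each term (from the third on) is the two preceding terms concatenated in order: term 3 = YY·E = YYE.
Continuing: YYEEYYE · EYYEYYEEYYE gives term 7.

YYEEYYEEYYEYYEEYYE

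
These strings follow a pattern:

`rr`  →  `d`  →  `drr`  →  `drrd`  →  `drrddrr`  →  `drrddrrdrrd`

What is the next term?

drrddrrdrrddrrddrr

Each term (from the third on) is the previous term followed by the one before it: term 3 = d·rr = drr.
So term 7 is drrddrrdrrd·drrddrr.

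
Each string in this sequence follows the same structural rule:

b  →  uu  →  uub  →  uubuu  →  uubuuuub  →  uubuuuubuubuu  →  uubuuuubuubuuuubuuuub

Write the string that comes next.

From term 3 onward, concatenate the last term with the second-to-last: uu·b = uub, uub·uu = uubuu, …
Continuing: uubuuuubuubuuuubuuuub · uubuuuubuubuu gives term 8.

uubuuuubuubuuuubuuuubuubuuuubuubuu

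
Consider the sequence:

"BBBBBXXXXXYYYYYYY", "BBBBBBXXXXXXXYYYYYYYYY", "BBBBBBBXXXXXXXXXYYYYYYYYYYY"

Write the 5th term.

Reading off run lengths: B runs 5, 6, 7; X runs 5, 7, 9; Y runs 7, 9, 11 — each is linear in n, where the shown terms are n = 3, 4, 5.
For term 5, n = 7, so the run lengths are 9, 13, 15.

BBBBBBBBBXXXXXXXXXXXXXYYYYYYYYYYYYYYY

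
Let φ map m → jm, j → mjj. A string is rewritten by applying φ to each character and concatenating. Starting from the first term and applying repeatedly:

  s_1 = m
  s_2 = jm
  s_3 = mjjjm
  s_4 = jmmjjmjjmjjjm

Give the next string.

Replace each of the 13 characters of jmmjjmjjmjjjm in place — mjj jm jm mjj mjj jm mjj mjj jm mjj mjj mjj jm — and concatenate.

mjjjmjmmjjmjjjmmjjmjjjmmjjmjjmjjjm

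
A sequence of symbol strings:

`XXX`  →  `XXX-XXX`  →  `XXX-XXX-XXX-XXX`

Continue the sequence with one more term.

XXX-XXX-XXX-XXX-XXX-XXX-XXX-XXX

s(k+1) = s(k)·-·s(k) — each term doubles the last with '-' between the halves.
So the next term is two copies of XXX-XXX-XXX-XXX with '-' between the halves.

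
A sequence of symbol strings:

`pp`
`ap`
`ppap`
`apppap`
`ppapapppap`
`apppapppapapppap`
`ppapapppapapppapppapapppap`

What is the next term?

apppapppapapppapppapapppapapppapppapapppap

From term 3 onward, concatenate the second-to-last term with the last: pp·ap = ppap, ap·ppap = apppap, …
The next term joins apppapppapapppap and ppapapppapapppapppapapppap.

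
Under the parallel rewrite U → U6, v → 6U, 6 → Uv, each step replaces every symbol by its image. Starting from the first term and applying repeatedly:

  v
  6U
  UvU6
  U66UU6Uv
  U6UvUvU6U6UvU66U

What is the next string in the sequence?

Rewriting the 16 symbols of U6UvUvU6U6UvU66U one by one yields U6 Uv U6 6U U6 6U U6 Uv U6 Uv U6 6U U6 Uv Uv U6; concatenated:

U6UvU66UU66UU6UvU6UvU66UU6UvUvU6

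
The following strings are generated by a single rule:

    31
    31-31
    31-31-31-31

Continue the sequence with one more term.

31-31-31-31-31-31-31-31

Each string is two copies of the previous one joined by '-'.
One more doubling of 31-31-31-31 gives the answer.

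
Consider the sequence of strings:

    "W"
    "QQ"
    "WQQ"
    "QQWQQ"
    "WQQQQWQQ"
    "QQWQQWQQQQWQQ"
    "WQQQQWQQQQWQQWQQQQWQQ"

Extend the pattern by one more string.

QQWQQWQQQQWQQWQQQQWQQQQWQQWQQQQWQQ

Each term (from the third on) is the two preceding terms concatenated in order: term 3 = W·QQ = WQQ.
The next term joins QQWQQWQQQQWQQ and WQQQQWQQQQWQQWQQQQWQQ.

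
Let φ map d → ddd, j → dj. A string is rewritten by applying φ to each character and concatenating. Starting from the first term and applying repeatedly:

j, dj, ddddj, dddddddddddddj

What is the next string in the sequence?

φ(dddddddddddddj) expands symbol-by-symbol to ddd ddd ddd ddd ddd ddd ddd ddd ddd ddd ddd ddd ddd dj; joining the 14 pieces gives the next term.

ddddddddddddddddddddddddddddddddddddddddj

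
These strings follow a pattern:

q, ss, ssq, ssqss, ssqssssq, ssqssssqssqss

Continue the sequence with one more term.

This is a Fibonacci-style word recurrence s(k) = s(k−1)·s(k−2): e.g. ss·q = ssq.
So term 7 is ssqssssqssqss·ssqssssq.

ssqssssqssqssssqssssq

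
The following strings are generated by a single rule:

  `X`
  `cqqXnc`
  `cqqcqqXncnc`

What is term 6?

cqqcqqcqqcqqcqqXncncncncnc

Every step adds cqq to the front and nc to the end of the previous string.
From cqqcqqXncnc, 3 further steps: cqqcqqXncnc → cqqcqqcqqXncncnc → cqqcqqcqqcqqXncncncnc → (answer).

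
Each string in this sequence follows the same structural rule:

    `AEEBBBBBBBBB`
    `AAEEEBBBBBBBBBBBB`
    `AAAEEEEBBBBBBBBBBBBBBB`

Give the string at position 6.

AAAAAAEEEEEEEBBBBBBBBBBBBBBBBBBBBBBBB

Term n consists of n-1 A's, followed by n E's, followed by 3n+3 B's, where the shown terms are n = 2, 3, 4.
Setting n = 7 gives 6, 7, 24 characters in each block.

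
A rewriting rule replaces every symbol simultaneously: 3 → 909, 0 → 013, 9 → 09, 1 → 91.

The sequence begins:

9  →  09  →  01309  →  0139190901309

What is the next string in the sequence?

Replace each of the 13 characters of 0139190901309 in place — 013 91 909 09 91 09 013 09 013 91 909 013 09 — and concatenate.

01391909099109013090139190901309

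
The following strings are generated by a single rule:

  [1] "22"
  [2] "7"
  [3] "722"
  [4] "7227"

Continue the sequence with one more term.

7227722

Each term (from the third on) is the previous term followed by the one before it: term 3 = 7·22 = 722.
So term 5 is 7227·722.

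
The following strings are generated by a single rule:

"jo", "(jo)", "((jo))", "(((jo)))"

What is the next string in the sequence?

Every step adds ( to the front and ) to the end of the previous string.
One more step from (((jo))) gives the answer.

((((jo))))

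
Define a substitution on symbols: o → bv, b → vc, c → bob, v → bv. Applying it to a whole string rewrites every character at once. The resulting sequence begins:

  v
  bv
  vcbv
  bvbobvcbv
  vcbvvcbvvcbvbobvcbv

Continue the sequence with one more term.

bvbobvcbvbvbobvcbvbvbobvcbvvcbvvcbvbobvcbv

φ(vcbvvcbvvcbvbobvcbv) expands symbol-by-symbol to bv bob vc bv bv bob vc bv bv bob vc bv vc bv vc bv bob vc bv; joining the 19 pieces gives the next term.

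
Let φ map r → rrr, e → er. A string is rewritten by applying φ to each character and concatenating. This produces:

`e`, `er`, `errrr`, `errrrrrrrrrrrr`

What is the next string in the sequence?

Applying the rule to each of the 14 symbols of errrrrrrrrrrrr gives the pieces er rrr rrr rrr rrr rrr rrr rrr rrr rrr rrr rrr rrr rrr, which concatenate to the answer.

errrrrrrrrrrrrrrrrrrrrrrrrrrrrrrrrrrrrrrr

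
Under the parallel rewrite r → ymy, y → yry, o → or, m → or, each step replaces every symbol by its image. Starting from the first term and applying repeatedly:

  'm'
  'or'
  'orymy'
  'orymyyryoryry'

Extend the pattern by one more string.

φ(orymyyryoryry) expands symbol-by-symbol to or ymy yry or yry yry ymy yry or ymy yry ymy yry; joining the 13 pieces gives the next term.

orymyyryoryryyryymyyryorymyyryymyyry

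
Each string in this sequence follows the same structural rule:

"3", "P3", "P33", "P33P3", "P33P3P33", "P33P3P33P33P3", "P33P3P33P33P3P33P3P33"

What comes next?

P33P3P33P33P3P33P3P33P33P3P33P33P3

Each term (from the third on) is the previous term followed by the one before it: term 3 = P3·3 = P33.
So term 8 is P33P3P33P33P3P33P3P33·P33P3P33P33P3.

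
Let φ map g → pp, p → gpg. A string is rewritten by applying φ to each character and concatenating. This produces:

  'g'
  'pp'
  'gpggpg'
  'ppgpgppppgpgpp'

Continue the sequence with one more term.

gpggpgppgpgppgpggpggpggpgppgpgppgpggpg

Applying the rule to each of the 14 symbols of ppgpgppppgpgpp gives the pieces gpg gpg pp gpg pp gpg gpg gpg gpg pp gpg pp gpg gpg, which concatenate to the answer.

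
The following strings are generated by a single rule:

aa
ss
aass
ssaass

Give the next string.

This is a Fibonacci-style word recurrence s(k) = s(k−2)·s(k−1): e.g. aa·ss = aass.
Continuing: aass · ssaass gives term 5.

aassssaass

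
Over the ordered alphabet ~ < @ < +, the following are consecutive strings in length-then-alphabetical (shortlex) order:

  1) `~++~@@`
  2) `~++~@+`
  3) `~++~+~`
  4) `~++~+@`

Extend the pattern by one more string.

Find the rightmost character of ~++~+@ below +, bump it to the next letter, and reset everything to its right to ~.

~++~++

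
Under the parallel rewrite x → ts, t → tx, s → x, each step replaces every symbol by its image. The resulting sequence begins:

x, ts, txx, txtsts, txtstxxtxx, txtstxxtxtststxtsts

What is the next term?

txtstxxtxtststxtstxxtxxtxtstxxtxx

φ(txtstxxtxtststxtsts) expands symbol-by-symbol to tx ts tx x tx ts ts tx ts tx x tx x tx ts tx x tx x; joining the 19 pieces gives the next term.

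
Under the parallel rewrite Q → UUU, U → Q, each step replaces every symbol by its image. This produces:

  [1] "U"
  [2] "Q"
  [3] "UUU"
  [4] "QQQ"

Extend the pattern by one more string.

Rewriting each symbol of QQQ: Q→UUU, Q→UUU, Q→UUU, which concatenates to UUU UUU UUU.

UUUUUUUUU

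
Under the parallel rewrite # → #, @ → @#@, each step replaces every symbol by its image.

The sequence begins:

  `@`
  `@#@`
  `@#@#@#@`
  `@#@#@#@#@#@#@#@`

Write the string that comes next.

@#@#@#@#@#@#@#@#@#@#@#@#@#@#@#@

Applying the rule to each of the 15 symbols of @#@#@#@#@#@#@#@ gives the pieces @#@ # @#@ # @#@ # @#@ # @#@ # @#@ # @#@ # @#@, which concatenate to the answer.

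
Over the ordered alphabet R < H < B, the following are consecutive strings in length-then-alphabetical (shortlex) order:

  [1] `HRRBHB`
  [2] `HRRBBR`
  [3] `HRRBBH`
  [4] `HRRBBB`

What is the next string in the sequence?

HRHRRR

The successor of HRRBBB increments the rightmost position that isn't already B and resets every position after it to R.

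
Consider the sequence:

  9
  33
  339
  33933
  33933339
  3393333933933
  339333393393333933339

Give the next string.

Each term (from the third on) is the previous term followed by the one before it: term 3 = 33·9 = 339.
The next term joins 339333393393333933339 and 3393333933933.

3393333933933339333393393333933933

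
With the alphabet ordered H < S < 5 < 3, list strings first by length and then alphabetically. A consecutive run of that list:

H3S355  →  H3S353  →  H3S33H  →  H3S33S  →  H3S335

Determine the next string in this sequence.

H3S333

Treat H3S335 as a base-4 numeral over the given alphabet and add one, carrying through any trailing 3's.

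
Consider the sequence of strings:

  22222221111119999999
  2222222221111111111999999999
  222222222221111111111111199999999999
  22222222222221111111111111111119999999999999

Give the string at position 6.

222222222222222221111111111111111111111111199999999999999999

Term n consists of 2n+3 2's, followed by 4n-2 1's, followed by 2n+3 9's, where the shown terms are n = 2, 3, 4, 5.
At n = 7 the blocks have lengths 17, 26, 17.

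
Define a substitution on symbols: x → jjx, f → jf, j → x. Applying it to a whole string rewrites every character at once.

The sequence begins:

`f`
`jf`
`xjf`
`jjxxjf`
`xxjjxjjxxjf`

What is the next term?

jjxjjxxxjjxxxjjxjjxxjf

Expanding xxjjxjjxxjf: x→jjx, x→jjx, j→x, j→x, x→jjx, j→x, j→x, x→jjx, x→jjx, j→x, f→jf. Concatenated: jjx jjx x x jjx x x jjx jjx x jf.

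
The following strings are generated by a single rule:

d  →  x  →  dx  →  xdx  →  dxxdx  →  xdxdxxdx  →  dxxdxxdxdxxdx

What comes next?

From term 3 onward, concatenate the second-to-last term with the last: d·x = dx, x·dx = xdx, …
Continuing: xdxdxxdx · dxxdxxdxdxxdx gives term 8.

xdxdxxdxdxxdxxdxdxxdx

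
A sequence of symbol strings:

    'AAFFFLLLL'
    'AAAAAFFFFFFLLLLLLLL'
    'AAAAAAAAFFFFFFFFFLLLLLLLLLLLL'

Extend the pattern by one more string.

AAAAAAAAAAAFFFFFFFFFFFFLLLLLLLLLLLLLLLL

Reading off run lengths: A runs 2, 5, 8; F runs 3, 6, 9; L runs 4, 8, 12 — each is linear in n (n = 1, 2, …).
Setting n = 4 gives 11, 12, 16 characters in each block.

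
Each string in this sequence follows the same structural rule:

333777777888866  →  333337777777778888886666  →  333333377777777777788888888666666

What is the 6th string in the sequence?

Reading off run lengths: 3 runs 3, 5, 7; 7 runs 6, 9, 12; 8 runs 4, 6, 8; 6 runs 2, 4, 6 — each is linear in n, where the shown terms are n = 2, 3, 4.
Setting n = 7 gives 13, 21, 14, 12 characters in each block.

333333333333377777777777777777777788888888888888666666666666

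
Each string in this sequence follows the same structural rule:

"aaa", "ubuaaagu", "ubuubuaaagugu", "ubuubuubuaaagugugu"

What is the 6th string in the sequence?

Every step adds ubu to the front and gu to the end of the previous string.
From ubuubuubuaaagugugu, 2 further steps: ubuubuubuaaagugugu → ubuubuubuubuaaagugugugu → (answer).

ubuubuubuubuubuaaagugugugugu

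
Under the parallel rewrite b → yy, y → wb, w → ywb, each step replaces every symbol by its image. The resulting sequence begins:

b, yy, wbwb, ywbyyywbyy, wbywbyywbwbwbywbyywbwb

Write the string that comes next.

Applying the rule to each of the 22 symbols of wbywbyywbwbwbywbyywbwb gives the pieces ywb yy wb ywb yy wb wb ywb yy ywb yy ywb yy wb ywb yy wb wb ywb yy ywb yy, which concatenate to the answer.

ywbyywbywbyywbwbywbyyywbyyywbyywbywbyywbwbywbyyywbyy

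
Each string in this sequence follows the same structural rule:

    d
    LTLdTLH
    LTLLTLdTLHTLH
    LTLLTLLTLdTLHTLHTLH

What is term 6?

LTLLTLLTLLTLLTLdTLHTLHTLHTLHTLH

Every step adds LTL to the front and TLH to the end of the previous string.
From LTLLTLLTLdTLHTLHTLH, 2 further steps: LTLLTLLTLdTLHTLHTLH → LTLLTLLTLLTLdTLHTLHTLHTLH → (answer).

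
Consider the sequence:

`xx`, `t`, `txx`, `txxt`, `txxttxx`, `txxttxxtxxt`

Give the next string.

txxttxxtxxttxxttxx

This is a Fibonacci-style word recurrence s(k) = s(k−1)·s(k−2): e.g. t·xx = txx.
The next term joins txxttxxtxxt and txxttxx.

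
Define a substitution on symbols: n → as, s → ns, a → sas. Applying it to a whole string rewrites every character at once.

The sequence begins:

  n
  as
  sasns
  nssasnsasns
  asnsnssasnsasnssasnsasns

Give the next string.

Replace each of the 24 characters of asnsnssasnsasnssasnsasns in place — sas ns as ns as ns ns sas ns as ns sas ns as ns ns sas ns as ns sas ns as ns — and concatenate.

sasnsasnsasnsnssasnsasnssasnsasnsnssasnsasnssasnsasns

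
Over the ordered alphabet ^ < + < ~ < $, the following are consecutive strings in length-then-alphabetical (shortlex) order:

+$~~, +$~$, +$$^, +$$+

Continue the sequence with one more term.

Treat +$$+ as a base-4 numeral over the given alphabet and add one, carrying through any trailing $'s.

+$$~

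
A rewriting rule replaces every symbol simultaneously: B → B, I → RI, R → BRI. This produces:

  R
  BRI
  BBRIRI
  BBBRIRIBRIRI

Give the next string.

BBBBRIRIBRIRIBBRIRIBRIRI

Apply φ to BBBRIRIBRIRI symbol by symbol: B→B, B→B, B→B, R→BRI, I→RI, R→BRI, I→RI, B→B, R→BRI, I→RI, R→BRI, I→RI; joined: B B B BRI RI BRI RI B BRI RI BRI RI.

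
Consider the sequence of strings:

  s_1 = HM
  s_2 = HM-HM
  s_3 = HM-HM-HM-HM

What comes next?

s(k+1) = s(k)·-·s(k) — each term doubles the last with '-' between the halves.
Doubling HM-HM-HM-HM with '-' between the halves:

HM-HM-HM-HM-HM-HM-HM-HM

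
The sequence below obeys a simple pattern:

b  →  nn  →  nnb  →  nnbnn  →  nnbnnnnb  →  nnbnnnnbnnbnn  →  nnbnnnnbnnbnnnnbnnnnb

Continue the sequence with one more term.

Each term (from the third on) is the previous term followed by the one before it: term 3 = nn·b = nnb.
Continuing: nnbnnnnbnnbnnnnbnnnnb · nnbnnnnbnnbnn gives term 8.

nnbnnnnbnnbnnnnbnnnnbnnbnnnnbnnbnn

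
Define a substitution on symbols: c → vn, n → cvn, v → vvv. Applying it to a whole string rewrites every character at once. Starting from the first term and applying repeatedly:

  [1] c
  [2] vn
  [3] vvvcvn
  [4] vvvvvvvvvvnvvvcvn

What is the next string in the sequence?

vvvvvvvvvvvvvvvvvvvvvvvvvvvvvvcvnvvvvvvvvvvnvvvcvn

φ(vvvvvvvvvvnvvvcvn) expands symbol-by-symbol to vvv vvv vvv vvv vvv vvv vvv vvv vvv vvv cvn vvv vvv vvv vn vvv cvn; joining the 17 pieces gives the next term.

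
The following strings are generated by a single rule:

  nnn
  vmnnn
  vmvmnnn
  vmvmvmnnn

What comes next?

The strings grow by a fixed prefix vm each time.
Applying this once more to vmvmvmnnn:

vmvmvmvmnnn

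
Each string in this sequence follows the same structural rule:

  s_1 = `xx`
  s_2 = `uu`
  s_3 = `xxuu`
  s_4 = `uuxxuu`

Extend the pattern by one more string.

From term 3 onward, concatenate the second-to-last term with the last: xx·uu = xxuu, uu·xxuu = uuxxuu, …
The next term joins xxuu and uuxxuu.

xxuuuuxxuu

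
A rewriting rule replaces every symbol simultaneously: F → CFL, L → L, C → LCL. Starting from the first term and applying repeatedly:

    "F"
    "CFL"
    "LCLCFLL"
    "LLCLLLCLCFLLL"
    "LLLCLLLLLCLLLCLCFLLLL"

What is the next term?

LLLLCLLLLLLLCLLLLLCLLLCLCFLLLLL

Applying the rule to each of the 21 symbols of LLLCLLLLLCLLLCLCFLLLL gives the pieces L L L LCL L L L L L LCL L L L LCL L LCL CFL L L L L, which concatenate to the answer.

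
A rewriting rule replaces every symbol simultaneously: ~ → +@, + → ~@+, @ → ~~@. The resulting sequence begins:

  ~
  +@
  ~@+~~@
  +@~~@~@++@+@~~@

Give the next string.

Applying the rule to each of the 15 symbols of +@~~@~@++@+@~~@ gives the pieces ~@+ ~~@ +@ +@ ~~@ +@ ~~@ ~@+ ~@+ ~~@ ~@+ ~~@ +@ +@ ~~@, which concatenate to the answer.

~@+~~@+@+@~~@+@~~@~@+~@+~~@~@+~~@+@+@~~@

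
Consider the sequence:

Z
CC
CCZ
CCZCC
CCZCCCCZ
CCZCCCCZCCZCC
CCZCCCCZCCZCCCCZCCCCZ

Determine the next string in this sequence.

CCZCCCCZCCZCCCCZCCCCZCCZCCCCZCCZCC

This is a Fibonacci-style word recurrence s(k) = s(k−1)·s(k−2): e.g. CC·Z = CCZ.
The next term joins CCZCCCCZCCZCCCCZCCCCZ and CCZCCCCZCCZCC.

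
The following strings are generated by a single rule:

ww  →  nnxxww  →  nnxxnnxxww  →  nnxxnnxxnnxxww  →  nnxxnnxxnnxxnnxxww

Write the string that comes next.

nnxxnnxxnnxxnnxxnnxxww

Each term is the previous one with nnxx prepended.
One more step from nnxxnnxxnnxxnnxxww gives the answer.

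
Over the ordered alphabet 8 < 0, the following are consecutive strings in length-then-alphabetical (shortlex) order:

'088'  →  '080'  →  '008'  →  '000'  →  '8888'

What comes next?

8880

Find the rightmost character of 8888 below 0, bump it to the next letter, and reset everything to its right to 8.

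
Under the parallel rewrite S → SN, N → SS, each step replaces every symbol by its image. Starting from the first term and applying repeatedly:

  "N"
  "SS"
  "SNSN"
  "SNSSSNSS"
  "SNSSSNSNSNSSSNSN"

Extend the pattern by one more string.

Rewriting the 16 symbols of SNSSSNSNSNSSSNSN one by one yields SN SS SN SN SN SS SN SS SN SS SN SN SN SS SN SS; concatenated:

SNSSSNSNSNSSSNSSSNSSSNSNSNSSSNSS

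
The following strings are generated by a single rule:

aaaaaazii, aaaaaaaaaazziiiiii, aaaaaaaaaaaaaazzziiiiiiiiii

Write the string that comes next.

aaaaaaaaaaaaaaaaaazzzziiiiiiiiiiiiii

Each string has the form a^{4n+2} z^{n} i^{4n-2} (n = 1, 2, …).
At n = 4 the blocks have lengths 18, 4, 14.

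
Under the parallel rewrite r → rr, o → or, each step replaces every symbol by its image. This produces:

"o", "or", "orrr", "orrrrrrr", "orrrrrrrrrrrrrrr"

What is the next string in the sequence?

orrrrrrrrrrrrrrrrrrrrrrrrrrrrrrr

Applying the rule to each of the 16 symbols of orrrrrrrrrrrrrrr gives the pieces or rr rr rr rr rr rr rr rr rr rr rr rr rr rr rr, which concatenate to the answer.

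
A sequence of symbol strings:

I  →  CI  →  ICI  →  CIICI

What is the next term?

From term 3 onward, concatenate the second-to-last term with the last: I·CI = ICI, CI·ICI = CIICI, …
So term 5 is ICI·CIICI.

ICICIICI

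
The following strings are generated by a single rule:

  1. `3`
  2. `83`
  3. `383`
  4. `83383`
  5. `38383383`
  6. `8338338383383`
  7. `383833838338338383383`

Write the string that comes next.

8338338383383383833838338338383383

This is a Fibonacci-style word recurrence s(k) = s(k−2)·s(k−1): e.g. 3·83 = 383.
Continuing: 8338338383383 · 383833838338338383383 gives term 8.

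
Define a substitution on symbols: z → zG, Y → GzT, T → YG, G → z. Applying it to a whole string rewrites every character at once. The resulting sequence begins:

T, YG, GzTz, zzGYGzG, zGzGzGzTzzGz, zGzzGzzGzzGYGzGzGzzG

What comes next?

Rewriting the 20 symbols of zGzzGzzGzzGYGzGzGzzG one by one yields zG z zG zG z zG zG z zG zG z GzT z zG z zG z zG zG z; concatenated:

zGzzGzGzzGzGzzGzGzGzTzzGzzGzzGzGz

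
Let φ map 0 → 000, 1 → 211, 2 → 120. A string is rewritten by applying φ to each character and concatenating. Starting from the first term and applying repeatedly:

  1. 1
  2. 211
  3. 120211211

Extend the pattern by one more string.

211120000120211211120211211

Apply φ to 120211211 symbol by symbol: 1→211, 2→120, 0→000, 2→120, 1→211, 1→211, 2→120, 1→211, 1→211; joined: 211 120 000 120 211 211 120 211 211.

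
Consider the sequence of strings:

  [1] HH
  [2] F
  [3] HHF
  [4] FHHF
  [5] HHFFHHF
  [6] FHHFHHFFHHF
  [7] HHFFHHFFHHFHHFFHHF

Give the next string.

FHHFHHFFHHFHHFFHHFFHHFHHFFHHF

From term 3 onward, concatenate the second-to-last term with the last: HH·F = HHF, F·HHF = FHHF, …
So term 8 is FHHFHHFFHHF·HHFFHHFFHHFHHFFHHF.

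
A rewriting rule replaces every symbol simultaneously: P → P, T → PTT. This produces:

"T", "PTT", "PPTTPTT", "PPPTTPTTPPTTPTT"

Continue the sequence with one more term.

PPPPTTPTTPPTTPTTPPPTTPTTPPTTPTT

Replace each of the 15 characters of PPPTTPTTPPTTPTT in place — P P P PTT PTT P PTT PTT P P PTT PTT P PTT PTT — and concatenate.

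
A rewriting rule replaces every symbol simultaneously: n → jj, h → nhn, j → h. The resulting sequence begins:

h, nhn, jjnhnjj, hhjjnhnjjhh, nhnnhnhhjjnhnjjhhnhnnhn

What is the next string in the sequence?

Rewriting the 23 symbols of nhnnhnhhjjnhnjjhhnhnnhn one by one yields jj nhn jj jj nhn jj nhn nhn h h jj nhn jj h h nhn nhn jj nhn jj jj nhn jj; concatenated:

jjnhnjjjjnhnjjnhnnhnhhjjnhnjjhhnhnnhnjjnhnjjjjnhnjj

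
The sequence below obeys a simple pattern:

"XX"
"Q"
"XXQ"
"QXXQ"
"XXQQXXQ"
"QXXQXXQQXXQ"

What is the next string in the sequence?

Each term (from the third on) is the two preceding terms concatenated in order: term 3 = XX·Q = XXQ.
The next term joins XXQQXXQ and QXXQXXQQXXQ.

XXQQXXQQXXQXXQQXXQ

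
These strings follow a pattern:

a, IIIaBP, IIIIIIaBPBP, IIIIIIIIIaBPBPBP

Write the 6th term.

IIIIIIIIIIIIIIIaBPBPBPBPBP

Every step adds III to the front and BP to the end of the previous string.
From IIIIIIIIIaBPBPBP, 2 further steps: IIIIIIIIIaBPBPBP → IIIIIIIIIIIIaBPBPBPBP → (answer).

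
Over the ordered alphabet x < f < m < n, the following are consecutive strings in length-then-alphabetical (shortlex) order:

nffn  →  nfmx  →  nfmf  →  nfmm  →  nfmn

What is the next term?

nfnx

Find the rightmost character of nfmn below n, bump it to the next letter, and reset everything to its right to x.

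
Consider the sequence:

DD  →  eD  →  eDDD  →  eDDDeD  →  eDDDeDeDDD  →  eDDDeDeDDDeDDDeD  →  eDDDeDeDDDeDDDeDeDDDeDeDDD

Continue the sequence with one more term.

Each term (from the third on) is the previous term followed by the one before it: term 3 = eD·DD = eDDD.
So term 8 is eDDDeDeDDDeDDDeDeDDDeDeDDD·eDDDeDeDDDeDDDeD.

eDDDeDeDDDeDDDeDeDDDeDeDDDeDDDeDeDDDeDDDeD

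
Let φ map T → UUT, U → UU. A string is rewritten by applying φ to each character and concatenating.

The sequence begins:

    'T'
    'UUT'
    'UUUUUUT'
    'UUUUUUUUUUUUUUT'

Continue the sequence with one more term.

φ(UUUUUUUUUUUUUUT) expands symbol-by-symbol to UU UU UU UU UU UU UU UU UU UU UU UU UU UU UUT; joining the 15 pieces gives the next term.

UUUUUUUUUUUUUUUUUUUUUUUUUUUUUUT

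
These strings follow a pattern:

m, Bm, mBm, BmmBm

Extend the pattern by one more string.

Each term (from the third on) is the two preceding terms concatenated in order: term 3 = m·Bm = mBm.
So term 5 is mBm·BmmBm.

mBmBmmBm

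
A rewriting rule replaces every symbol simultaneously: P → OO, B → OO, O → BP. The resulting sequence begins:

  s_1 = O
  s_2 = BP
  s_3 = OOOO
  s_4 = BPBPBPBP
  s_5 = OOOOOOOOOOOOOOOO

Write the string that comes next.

Replace each of the 16 characters of OOOOOOOOOOOOOOOO in place — BP BP BP BP BP BP BP BP BP BP BP BP BP BP BP BP — and concatenate.

BPBPBPBPBPBPBPBPBPBPBPBPBPBPBPBP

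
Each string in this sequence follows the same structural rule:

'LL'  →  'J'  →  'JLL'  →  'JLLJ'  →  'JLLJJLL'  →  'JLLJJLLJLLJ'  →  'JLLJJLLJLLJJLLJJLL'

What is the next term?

From term 3 onward, concatenate the last term with the second-to-last: J·LL = JLL, JLL·J = JLLJ, …
So term 8 is JLLJJLLJLLJJLLJJLL·JLLJJLLJLLJ.

JLLJJLLJLLJJLLJJLLJLLJJLLJLLJ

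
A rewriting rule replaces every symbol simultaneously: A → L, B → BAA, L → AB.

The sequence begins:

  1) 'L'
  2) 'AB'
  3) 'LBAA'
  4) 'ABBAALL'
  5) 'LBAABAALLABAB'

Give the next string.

Replace each of the 13 characters of LBAABAALLABAB in place — AB BAA L L BAA L L AB AB L BAA L BAA — and concatenate.

ABBAALLBAALLABABLBAALBAA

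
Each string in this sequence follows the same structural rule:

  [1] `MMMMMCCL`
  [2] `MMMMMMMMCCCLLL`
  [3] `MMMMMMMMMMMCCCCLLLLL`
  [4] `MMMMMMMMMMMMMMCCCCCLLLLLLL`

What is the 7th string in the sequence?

MMMMMMMMMMMMMMMMMMMMMMMCCCCCCCCLLLLLLLLLLLLL

Term n consists of 3n+2 M's, followed by n+1 C's, followed by 2n-1 L's (n = 1, 2, …).
For term 7, n = 7, so the run lengths are 23, 8, 13.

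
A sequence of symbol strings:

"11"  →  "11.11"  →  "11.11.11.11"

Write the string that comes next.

11.11.11.11.11.11.11.11

Each string is two copies of the previous one joined by '.'.
So the next term is two copies of 11.11.11.11 with '.' between the halves.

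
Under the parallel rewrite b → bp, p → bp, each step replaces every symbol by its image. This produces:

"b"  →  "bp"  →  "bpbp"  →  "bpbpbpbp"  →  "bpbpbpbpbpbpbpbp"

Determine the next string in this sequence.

Rewriting the 16 symbols of bpbpbpbpbpbpbpbp one by one yields bp bp bp bp bp bp bp bp bp bp bp bp bp bp bp bp; concatenated:

bpbpbpbpbpbpbpbpbpbpbpbpbpbpbpbp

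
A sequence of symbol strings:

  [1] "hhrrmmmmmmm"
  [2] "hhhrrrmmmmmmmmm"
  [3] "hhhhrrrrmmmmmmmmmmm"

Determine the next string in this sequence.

The n-th term is n-1 h's then n-1 r's then 2n+1 m's, where the shown terms are n = 3, 4, 5.
For the next term, n = 6, so the run lengths are 5, 5, 13.

hhhhhrrrrrmmmmmmmmmmmmm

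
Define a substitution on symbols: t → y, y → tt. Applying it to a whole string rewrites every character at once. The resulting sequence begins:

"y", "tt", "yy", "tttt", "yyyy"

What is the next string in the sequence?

tttttttt

Rewriting each symbol of yyyy: y→tt, y→tt, y→tt, y→tt, which concatenates to tt tt tt tt.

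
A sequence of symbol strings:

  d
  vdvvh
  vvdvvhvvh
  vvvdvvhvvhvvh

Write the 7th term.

Each term wraps the previous one in v on the left and vvh on the right.
From vvvdvvhvvhvvh, 3 further steps: vvvdvvhvvhvvh → vvvvdvvhvvhvvhvvh → vvvvvdvvhvvhvvhvvhvvh → (answer).

vvvvvvdvvhvvhvvhvvhvvhvvh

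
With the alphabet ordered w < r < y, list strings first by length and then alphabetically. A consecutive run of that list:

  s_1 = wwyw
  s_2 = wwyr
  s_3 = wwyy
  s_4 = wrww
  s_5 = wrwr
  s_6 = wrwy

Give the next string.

Treat wrwy as a base-3 numeral over the given alphabet and add one, carrying through any trailing y's.

wrrw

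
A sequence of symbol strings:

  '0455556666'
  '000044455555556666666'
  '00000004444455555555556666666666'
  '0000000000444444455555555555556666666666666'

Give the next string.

000000000000044444444455555555555555556666666666666666

Each string has the form 0^{3n-2} 4^{2n-1} 5^{3n+1} 6^{3n+1} (n = 1, 2, …).
Setting n = 5 gives 13, 9, 16, 16 characters in each block.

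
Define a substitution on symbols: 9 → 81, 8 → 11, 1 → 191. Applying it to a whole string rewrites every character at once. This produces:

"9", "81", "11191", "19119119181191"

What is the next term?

Rewriting the 14 symbols of 19119119181191 one by one yields 191 81 191 191 81 191 191 81 191 11 191 191 81 191; concatenated:

1918119119181191191811911119119181191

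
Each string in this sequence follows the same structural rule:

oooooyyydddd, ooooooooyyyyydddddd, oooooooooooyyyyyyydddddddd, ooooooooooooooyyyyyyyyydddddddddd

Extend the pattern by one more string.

Each string has the form o^{3n-1} y^{2n-1} d^{2n}, where the shown terms are n = 2, 3, 4, 5.
For the next term, n = 6, so the run lengths are 17, 11, 12.

oooooooooooooooooyyyyyyyyyyydddddddddddd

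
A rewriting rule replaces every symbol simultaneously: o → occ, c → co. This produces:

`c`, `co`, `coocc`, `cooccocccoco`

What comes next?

cooccocccocoocccococoocccoocc

Apply φ to cooccocccoco symbol by symbol: c→co, o→occ, o→occ, c→co, c→co, o→occ, c→co, c→co, c→co, o→occ, c→co, o→occ; joined: co occ occ co co occ co co co occ co occ.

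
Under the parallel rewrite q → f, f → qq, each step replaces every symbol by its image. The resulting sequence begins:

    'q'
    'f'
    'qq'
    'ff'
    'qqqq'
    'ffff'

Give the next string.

Apply φ to ffff symbol by symbol: f→qq, f→qq, f→qq, f→qq; joined: qq qq qq qq.

qqqqqqqq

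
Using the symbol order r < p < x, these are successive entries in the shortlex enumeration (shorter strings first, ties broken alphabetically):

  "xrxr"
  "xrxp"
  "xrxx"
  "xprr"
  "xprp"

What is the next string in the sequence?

xprx

Find the rightmost character of xprp below x, bump it to the next letter, and reset everything to its right to r.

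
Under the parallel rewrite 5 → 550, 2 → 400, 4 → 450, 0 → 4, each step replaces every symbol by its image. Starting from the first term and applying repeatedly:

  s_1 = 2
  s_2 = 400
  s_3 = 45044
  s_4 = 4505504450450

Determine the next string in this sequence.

φ(4505504450450) expands symbol-by-symbol to 450 550 4 550 550 4 450 450 550 4 450 550 4; joining the 13 pieces gives the next term.

4505504550550445045055044505504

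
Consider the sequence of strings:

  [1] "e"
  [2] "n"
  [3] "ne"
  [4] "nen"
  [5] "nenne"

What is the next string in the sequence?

nennenen

Each term (from the third on) is the previous term followed by the one before it: term 3 = n·e = ne.
Continuing: nenne · nen gives term 6.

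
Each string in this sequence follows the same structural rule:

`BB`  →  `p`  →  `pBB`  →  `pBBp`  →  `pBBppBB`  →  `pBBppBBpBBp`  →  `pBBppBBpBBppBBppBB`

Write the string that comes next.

Each term (from the third on) is the previous term followed by the one before it: term 3 = p·BB = pBB.
So term 8 is pBBppBBpBBppBBppBB·pBBppBBpBBp.

pBBppBBpBBppBBppBBpBBppBBpBBp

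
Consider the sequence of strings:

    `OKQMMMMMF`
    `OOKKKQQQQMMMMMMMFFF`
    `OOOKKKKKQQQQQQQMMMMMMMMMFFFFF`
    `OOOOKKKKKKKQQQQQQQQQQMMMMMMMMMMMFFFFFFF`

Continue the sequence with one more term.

Each string has the form O^{n} K^{2n-1} Q^{3n-2} M^{2n+3} F^{2n-1} (n = 1, 2, …).
Setting n = 5 gives 5, 9, 13, 13, 9 characters in each block.

OOOOOKKKKKKKKKQQQQQQQQQQQQQMMMMMMMMMMMMMFFFFFFFFF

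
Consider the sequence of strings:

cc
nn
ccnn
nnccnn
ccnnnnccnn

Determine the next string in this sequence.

nnccnnccnnnnccnn

This is a Fibonacci-style word recurrence s(k) = s(k−2)·s(k−1): e.g. cc·nn = ccnn.
So term 6 is nnccnn·ccnnnnccnn.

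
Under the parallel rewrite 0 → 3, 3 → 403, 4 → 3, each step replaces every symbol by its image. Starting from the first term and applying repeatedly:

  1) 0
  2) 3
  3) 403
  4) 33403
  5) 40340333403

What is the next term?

Expanding 40340333403: 4→3, 0→3, 3→403, 4→3, 0→3, 3→403, 3→403, 3→403, 4→3, 0→3, 3→403. Concatenated: 3 3 403 3 3 403 403 403 3 3 403.

334033340340340333403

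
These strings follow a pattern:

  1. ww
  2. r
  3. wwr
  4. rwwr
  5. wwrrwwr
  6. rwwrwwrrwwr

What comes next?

wwrrwwrrwwrwwrrwwr

Each term (from the third on) is the two preceding terms concatenated in order: term 3 = ww·r = wwr.
Continuing: wwrrwwr · rwwrwwrrwwr gives term 7.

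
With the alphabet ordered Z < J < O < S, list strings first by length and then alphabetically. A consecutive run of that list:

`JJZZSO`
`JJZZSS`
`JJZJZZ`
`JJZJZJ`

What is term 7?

JJZJJZ

Advancing 3 positions from JJZJZJ through JJZJZJ → JJZJZO → JJZJZS reaches term 7.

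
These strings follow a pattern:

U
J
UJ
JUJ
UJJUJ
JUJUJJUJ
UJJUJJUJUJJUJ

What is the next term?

From term 3 onward, concatenate the second-to-last term with the last: U·J = UJ, J·UJ = JUJ, …
Continuing: JUJUJJUJ · UJJUJJUJUJJUJ gives term 8.

JUJUJJUJUJJUJJUJUJJUJ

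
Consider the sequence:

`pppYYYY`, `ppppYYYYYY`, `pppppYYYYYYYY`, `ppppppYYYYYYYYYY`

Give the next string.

Reading off run lengths: p runs 3, 4, 5, 6; Y runs 4, 6, 8, 10 — each is linear in n, where the shown terms are n = 2, 3, 4, 5.
For the next term, n = 6, so the run lengths are 7, 12.

pppppppYYYYYYYYYYYY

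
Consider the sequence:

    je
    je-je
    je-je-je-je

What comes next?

s(k+1) = s(k)·-·s(k) — each term doubles the last with '-' between the halves.
So the next term is two copies of je-je-je-je with '-' between the halves.

je-je-je-je-je-je-je-je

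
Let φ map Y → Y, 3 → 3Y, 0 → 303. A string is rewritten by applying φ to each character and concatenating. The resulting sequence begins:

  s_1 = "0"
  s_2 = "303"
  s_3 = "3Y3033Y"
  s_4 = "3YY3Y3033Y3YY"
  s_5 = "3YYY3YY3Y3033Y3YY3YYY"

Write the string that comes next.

φ(3YYY3YY3Y3033Y3YY3YYY) expands symbol-by-symbol to 3Y Y Y Y 3Y Y Y 3Y Y 3Y 303 3Y 3Y Y 3Y Y Y 3Y Y Y Y; joining the 21 pieces gives the next term.

3YYYY3YYY3YY3Y3033Y3YY3YYY3YYYY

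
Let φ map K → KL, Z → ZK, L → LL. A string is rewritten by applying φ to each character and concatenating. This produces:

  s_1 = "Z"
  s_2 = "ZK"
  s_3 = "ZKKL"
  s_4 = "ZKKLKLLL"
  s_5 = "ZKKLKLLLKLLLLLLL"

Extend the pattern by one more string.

ZKKLKLLLKLLLLLLLKLLLLLLLLLLLLLLL

Applying the rule to each of the 16 symbols of ZKKLKLLLKLLLLLLL gives the pieces ZK KL KL LL KL LL LL LL KL LL LL LL LL LL LL LL, which concatenate to the answer.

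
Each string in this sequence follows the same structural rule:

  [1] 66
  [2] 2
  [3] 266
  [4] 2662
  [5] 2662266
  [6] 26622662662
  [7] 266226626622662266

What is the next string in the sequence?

26622662662266226626622662662

From term 3 onward, concatenate the last term with the second-to-last: 2·66 = 266, 266·2 = 2662, …
So term 8 is 266226626622662266·26622662662.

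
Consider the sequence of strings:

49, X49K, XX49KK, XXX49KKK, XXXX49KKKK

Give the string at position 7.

Each term wraps the previous one in X on the left and K on the right.
From XXXX49KKKK, 2 further steps: XXXX49KKKK → XXXXX49KKKKK → (answer).

XXXXXX49KKKKKK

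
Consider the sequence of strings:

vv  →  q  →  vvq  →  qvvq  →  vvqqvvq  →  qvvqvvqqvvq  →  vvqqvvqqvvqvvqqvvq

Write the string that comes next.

This is a Fibonacci-style word recurrence s(k) = s(k−2)·s(k−1): e.g. vv·q = vvq.
So term 8 is qvvqvvqqvvq·vvqqvvqqvvqvvqqvvq.

qvvqvvqqvvqvvqqvvqqvvqvvqqvvq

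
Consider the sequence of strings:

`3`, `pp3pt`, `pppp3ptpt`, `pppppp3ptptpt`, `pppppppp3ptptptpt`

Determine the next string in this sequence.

Each term wraps the previous one in pp on the left and pt on the right.
So the next term is pp·pppppppp3ptptptpt·pt.

pppppppppp3ptptptptpt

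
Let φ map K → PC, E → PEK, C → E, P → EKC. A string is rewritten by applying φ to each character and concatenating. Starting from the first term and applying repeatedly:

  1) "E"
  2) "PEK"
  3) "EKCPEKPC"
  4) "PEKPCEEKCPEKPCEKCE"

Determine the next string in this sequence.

EKCPEKPCEKCEPEKPEKPCEEKCPEKPCEKCEPEKPCEPEK

Applying the rule to each of the 18 symbols of PEKPCEEKCPEKPCEKCE gives the pieces EKC PEK PC EKC E PEK PEK PC E EKC PEK PC EKC E PEK PC E PEK, which concatenate to the answer.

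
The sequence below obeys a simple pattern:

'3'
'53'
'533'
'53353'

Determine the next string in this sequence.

Each term (from the third on) is the previous term followed by the one before it: term 3 = 53·3 = 533.
The next term joins 53353 and 533.

53353533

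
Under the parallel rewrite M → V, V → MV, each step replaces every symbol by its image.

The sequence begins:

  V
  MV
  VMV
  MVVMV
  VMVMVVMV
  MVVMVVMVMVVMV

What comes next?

Rewriting the 13 symbols of MVVMVVMVMVVMV one by one yields V MV MV V MV MV V MV V MV MV V MV; concatenated:

VMVMVVMVMVVMVVMVMVVMV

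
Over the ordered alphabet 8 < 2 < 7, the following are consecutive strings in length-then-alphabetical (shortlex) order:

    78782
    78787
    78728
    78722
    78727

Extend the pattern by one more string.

Find the rightmost character of 78727 below 7, bump it to the next letter, and reset everything to its right to 8.

78778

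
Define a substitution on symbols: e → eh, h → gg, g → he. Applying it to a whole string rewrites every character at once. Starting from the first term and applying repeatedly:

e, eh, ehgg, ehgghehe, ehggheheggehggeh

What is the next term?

Rewriting the 16 symbols of ehggheheggehggeh one by one yields eh gg he he gg eh gg eh he he eh gg he he eh gg; concatenated:

ehggheheggehggehheheehggheheehgg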